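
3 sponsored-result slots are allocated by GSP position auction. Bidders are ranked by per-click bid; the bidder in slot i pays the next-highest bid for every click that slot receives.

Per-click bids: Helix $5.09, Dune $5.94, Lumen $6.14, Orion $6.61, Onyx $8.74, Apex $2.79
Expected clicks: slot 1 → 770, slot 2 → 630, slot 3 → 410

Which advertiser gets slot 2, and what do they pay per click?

Orion; $6.14 per click

Per-click bids in order: $8.74 (Onyx) > $6.61 (Orion) > $6.14 (Lumen) > $5.94 (Dune) > …
Slot 2 goes to the second-ranked bidder, Orion, who pays the next bid down: $6.14/click.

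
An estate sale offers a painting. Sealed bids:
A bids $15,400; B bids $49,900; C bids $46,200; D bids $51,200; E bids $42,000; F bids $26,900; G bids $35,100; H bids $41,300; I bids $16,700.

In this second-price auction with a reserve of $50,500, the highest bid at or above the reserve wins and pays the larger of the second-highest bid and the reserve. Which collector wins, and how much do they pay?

D pays $50,500

Sorting bids: 51,200 (D) > 49,900 (B) > 46,200 (C) > 42,000 (E) > 41,300 (H) > 35,100 (G) > …
D has the top bid at or above the reserve ($51,200).
Second-highest bid $49,900 is below the reserve $50,500, so the reserve binds → payment $50,500.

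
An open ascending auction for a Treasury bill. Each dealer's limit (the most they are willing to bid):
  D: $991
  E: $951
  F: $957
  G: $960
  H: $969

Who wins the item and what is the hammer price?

D wins at $969

Limits ranked: 991 (D) > 969 (H) > 960 (G) > 957 (F) > 951 (E)
Once the price passes $969, only D is left; the hammer falls at H's limit of $969.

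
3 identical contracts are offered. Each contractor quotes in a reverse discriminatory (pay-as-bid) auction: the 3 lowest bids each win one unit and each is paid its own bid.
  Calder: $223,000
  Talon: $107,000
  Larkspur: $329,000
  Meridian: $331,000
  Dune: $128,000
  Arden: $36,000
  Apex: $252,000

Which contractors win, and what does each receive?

Arden $36,000, Talon $107,000, Dune $128,000

Sorting: 36,000 (Arden), 107,000 (Talon), 128,000 (Dune), 223,000 (Calder), 252,000 (Apex), …
The 3 lowest are Arden, Talon, Dune.
Each winner is paid its own bid: Arden $36,000, Talon $107,000, Dune $128,000.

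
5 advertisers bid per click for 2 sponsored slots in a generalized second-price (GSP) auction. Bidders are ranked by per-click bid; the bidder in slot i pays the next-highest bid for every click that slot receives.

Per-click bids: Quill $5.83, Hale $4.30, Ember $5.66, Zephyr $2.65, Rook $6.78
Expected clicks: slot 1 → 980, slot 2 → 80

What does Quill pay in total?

Quill pays $452.80

Ranked by bid: $6.78 (Rook) > $5.83 (Quill) > $5.66 (Ember) > …
Quill holds slot 2 → pays next bid $5.66 × 80 clicks = $452.80.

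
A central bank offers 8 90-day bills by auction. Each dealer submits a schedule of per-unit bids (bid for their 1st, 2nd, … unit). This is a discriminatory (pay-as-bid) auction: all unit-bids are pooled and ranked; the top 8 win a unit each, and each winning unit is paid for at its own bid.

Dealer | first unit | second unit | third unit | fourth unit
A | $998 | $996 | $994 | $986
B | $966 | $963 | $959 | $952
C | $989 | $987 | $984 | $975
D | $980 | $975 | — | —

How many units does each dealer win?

A 4, C 3, D 1

Pooled unit-bids ranked (top 8): 998 (A-1), 996 (A-2), 994 (A-3), 989 (C-1), 987 (C-2), 986 (A-4), 984 (C-3), 980 (D-1)
Next rejected bid: $975 (not a price — pay-as-bid).
Allocation: A 4, C 3, D 1.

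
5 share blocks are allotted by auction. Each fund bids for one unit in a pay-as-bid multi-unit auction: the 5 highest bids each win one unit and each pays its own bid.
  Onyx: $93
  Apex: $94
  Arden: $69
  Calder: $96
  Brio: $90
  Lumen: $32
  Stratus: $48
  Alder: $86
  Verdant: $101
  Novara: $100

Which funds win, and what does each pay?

Sorting: 101 (Verdant), 100 (Novara), 96 (Calder), 94 (Apex), 93 (Onyx), 90 (Brio), 86 (Alder), …
Winners (5 units): Verdant, Novara, Calder, Apex, Onyx.
Each winner pays its own bid: Verdant $101, Novara $100, Calder $96, Apex $94, Onyx $93.

Verdant $101, Novara $100, Calder $96, Apex $94, Onyx $93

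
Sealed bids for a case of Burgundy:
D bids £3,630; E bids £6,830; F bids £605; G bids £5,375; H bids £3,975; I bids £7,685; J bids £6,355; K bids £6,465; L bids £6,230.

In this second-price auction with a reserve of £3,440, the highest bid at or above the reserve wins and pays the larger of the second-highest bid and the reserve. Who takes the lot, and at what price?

Bids ranked: 7,685 (I) > 6,830 (E) > 6,465 (K) > 6,355 (J) > 6,230 (L) > 5,375 (G) > …
I has the top bid at or above the reserve (£7,685).
max(second-highest £6,830, reserve £3,440) = £6,830; the reserve does not bind.

I pays £6,830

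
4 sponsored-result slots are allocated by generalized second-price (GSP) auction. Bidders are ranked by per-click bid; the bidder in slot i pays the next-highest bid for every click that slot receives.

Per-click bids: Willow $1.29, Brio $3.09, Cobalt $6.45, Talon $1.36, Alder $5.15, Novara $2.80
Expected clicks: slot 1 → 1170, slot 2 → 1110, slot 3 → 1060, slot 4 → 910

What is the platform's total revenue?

Total revenue: $13661.00

Ranked by bid: $6.45 (Cobalt) > $5.15 (Alder) > $3.09 (Brio) > $2.80 (Novara) > $1.36 (Talon) > …
Slot 1: Cobalt pays $5.15 × 1170 = $6025.50
Slot 2: Alder pays $3.09 × 1110 = $3429.90
Slot 3: Brio pays $2.80 × 1060 = $2968.00
Slot 4: Novara pays $1.36 × 910 = $1237.60
Total = $13661.00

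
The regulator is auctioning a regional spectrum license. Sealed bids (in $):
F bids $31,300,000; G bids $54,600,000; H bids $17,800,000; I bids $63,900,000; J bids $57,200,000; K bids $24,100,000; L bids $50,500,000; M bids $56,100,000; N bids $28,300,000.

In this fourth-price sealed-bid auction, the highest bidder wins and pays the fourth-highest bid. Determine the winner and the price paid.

I pays $54,600,000

Bids in order: 63,900,000 (I) > 57,200,000 (J) > 56,100,000 (M) > 54,600,000 (G) > 50,500,000 (L) > 31,300,000 (F) > …
I is highest; pays the fourth-highest bid, $54,600,000.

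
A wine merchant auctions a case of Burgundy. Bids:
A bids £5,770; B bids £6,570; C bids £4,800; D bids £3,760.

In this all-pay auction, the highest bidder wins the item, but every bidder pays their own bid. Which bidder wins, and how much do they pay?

Rule: the highest bidder wins the item, but every bidder pays their own bid.
Sorting bids: 6,570 (B) > 5,770 (A) > 4,800 (C) > 3,760 (D)
B is highest and takes the item; every bidder forfeits their bid.

B pays £6,570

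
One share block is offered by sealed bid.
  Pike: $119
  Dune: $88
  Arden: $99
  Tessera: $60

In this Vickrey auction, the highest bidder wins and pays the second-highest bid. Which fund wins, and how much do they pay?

Rule: the highest bidder wins and pays the second-highest bid.
Bids ranked: 119 (Pike) > 99 (Arden) > 88 (Dune) > 60 (Tessera)
Second-price: Pike pays Arden's bid of $99.

Pike pays $99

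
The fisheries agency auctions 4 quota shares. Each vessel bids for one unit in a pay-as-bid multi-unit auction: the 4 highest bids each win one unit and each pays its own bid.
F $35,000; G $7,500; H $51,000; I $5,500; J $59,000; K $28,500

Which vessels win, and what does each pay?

Sorting: 59,000 (J), 51,000 (H), 35,000 (F), 28,500 (K), 7,500 (G), 5,500 (I)
Winners (4 units): J, H, F, K.
Each winner pays its own bid: J $59,000, H $51,000, F $35,000, K $28,500.

J $59,000, H $51,000, F $35,000, K $28,500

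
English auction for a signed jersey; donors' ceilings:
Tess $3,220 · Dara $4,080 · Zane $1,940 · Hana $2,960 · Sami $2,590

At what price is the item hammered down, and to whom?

Dara wins at $3,220

Open ascending-bid auction: the price rises until one bidder remains; the winner pays the price at which the last rival dropped out.
Limits ranked: 4,080 (Dara) > 3,220 (Tess) > 2,960 (Hana) > 2,590 (Sami) > 1,940 (Zane)
Once the price passes $3,220, only Dara is left; the hammer falls at Tess's limit of $3,220.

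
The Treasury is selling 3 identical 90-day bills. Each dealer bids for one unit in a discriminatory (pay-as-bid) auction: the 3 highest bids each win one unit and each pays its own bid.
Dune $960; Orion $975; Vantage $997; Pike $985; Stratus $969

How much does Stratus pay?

Stratus pays $0

Ordering the bids: 997 (Vantage), 985 (Pike), 975 (Orion), 969 (Stratus), 960 (Dune)
Top 3: Vantage, Pike, Orion.
Stratus does not win → $0.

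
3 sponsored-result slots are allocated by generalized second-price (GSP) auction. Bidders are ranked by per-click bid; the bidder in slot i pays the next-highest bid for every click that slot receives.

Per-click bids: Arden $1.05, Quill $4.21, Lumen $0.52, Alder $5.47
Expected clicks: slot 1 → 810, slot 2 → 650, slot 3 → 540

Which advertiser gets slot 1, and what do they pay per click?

Ranked by bid: $5.47 (Alder) > $4.21 (Quill) > $1.05 (Arden) > $0.52 (Lumen)
Slot 1 goes to the first-ranked bidder, Alder, who pays the next bid down: $4.21/click.

Alder; $4.21 per click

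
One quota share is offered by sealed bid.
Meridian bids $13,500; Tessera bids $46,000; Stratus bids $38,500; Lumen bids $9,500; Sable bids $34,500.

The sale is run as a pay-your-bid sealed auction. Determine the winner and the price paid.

Bids in order: 46,000 (Tessera) > 38,500 (Stratus) > 34,500 (Sable) > 13,500 (Meridian) > 9,500 (Lumen)
Tessera is highest → pays own bid, $46,000.

Tessera pays $46,000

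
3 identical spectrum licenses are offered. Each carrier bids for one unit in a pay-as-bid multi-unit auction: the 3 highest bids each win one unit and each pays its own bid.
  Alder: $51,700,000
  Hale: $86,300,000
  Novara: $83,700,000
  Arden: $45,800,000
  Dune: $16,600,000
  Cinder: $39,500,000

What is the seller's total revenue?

Total revenue: $221,700,000

Ordering the bids: 86,300,000 (Hale), 83,700,000 (Novara), 51,700,000 (Alder), 45,800,000 (Arden), 39,500,000 (Cinder), …
Winners (3 units): Hale, Novara, Alder.
Total revenue = 86,300,000 + 83,700,000 + 51,700,000 = $221,700,000.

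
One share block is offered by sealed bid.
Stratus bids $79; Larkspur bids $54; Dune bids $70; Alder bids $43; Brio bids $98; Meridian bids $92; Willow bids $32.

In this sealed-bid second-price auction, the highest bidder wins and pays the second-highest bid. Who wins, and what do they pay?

Brio pays $92

Sealed-bid second-price auction: the highest bidder wins and pays the second-highest bid.
Bids ranked: 98 (Brio) > 92 (Meridian) > 79 (Stratus) > 70 (Dune) > 54 (Larkspur) > 43 (Alder) > …
Brio wins with the highest bid; price is set by the runner-up at $92.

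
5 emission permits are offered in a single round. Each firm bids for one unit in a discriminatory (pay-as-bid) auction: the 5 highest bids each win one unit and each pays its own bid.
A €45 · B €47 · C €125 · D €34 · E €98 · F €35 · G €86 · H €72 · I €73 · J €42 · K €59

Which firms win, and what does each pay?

Ordering the bids: 125 (C), 98 (E), 86 (G), 73 (I), 72 (H), 59 (K), 47 (B), …
Top 5: C, E, G, I, H.
Each winner pays its own bid: C €125, E €98, G €86, I €73, H €72.

C €125, E €98, G €86, I €73, H €72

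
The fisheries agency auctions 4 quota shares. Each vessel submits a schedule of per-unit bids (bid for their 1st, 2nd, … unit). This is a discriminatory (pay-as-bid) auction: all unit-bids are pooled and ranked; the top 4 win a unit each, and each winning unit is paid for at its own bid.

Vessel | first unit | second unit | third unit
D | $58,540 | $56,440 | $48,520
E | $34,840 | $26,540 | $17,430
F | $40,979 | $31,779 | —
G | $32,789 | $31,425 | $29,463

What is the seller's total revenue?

Total revenue: $204,479

All unit-bids, highest first — top 4: 58,540 (D-1), 56,440 (D-2), 48,520 (D-3), 40,979 (F-1)
Next rejected bid: $34,840 (not a price — pay-as-bid).
Each winning unit pays its own bid.
Revenue = 58,540 + 56,440 + 48,520 + 40,979 = $204,479.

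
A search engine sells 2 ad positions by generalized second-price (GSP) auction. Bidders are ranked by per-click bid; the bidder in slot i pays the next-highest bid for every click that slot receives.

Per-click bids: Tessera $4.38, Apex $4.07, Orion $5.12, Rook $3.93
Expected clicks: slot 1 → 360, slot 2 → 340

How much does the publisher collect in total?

Total revenue: $2960.60

Ranked by bid: $5.12 (Orion) > $4.38 (Tessera) > $4.07 (Apex) > …
Slot 1: Orion pays $4.38 × 360 = $1576.80
Slot 2: Tessera pays $4.07 × 340 = $1383.80
Total = $2960.60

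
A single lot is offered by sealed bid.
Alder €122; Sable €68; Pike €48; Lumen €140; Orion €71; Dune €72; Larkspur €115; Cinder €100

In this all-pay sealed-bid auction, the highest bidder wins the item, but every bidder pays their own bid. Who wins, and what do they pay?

Lumen pays €140

Bids ranked: 140 (Lumen) > 122 (Alder) > 115 (Larkspur) > 100 (Cinder) > 72 (Dune) > 71 (Orion) > …
Lumen wins with the top bid; all bids are sunk regardless.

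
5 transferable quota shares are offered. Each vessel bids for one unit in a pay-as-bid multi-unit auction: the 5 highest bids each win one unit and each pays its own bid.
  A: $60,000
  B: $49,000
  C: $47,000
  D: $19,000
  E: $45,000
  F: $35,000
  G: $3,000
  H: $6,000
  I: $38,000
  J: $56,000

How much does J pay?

Bids ranked high→low: 60,000 (A), 56,000 (J), 49,000 (B), 47,000 (C), 45,000 (E), 38,000 (I), 35,000 (F), …
Winners (5 units): A, J, B, C, E.
J wins → own bid $56,000.

J pays $56,000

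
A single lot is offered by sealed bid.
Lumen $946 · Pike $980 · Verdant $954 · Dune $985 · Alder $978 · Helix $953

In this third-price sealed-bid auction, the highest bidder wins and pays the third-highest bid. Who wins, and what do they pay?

Sorting bids: 985 (Dune) > 980 (Pike) > 978 (Alder) > 954 (Verdant) > 953 (Helix) > 946 (Lumen)
Dune is highest; pays the third-highest bid, $978.

Dune pays $978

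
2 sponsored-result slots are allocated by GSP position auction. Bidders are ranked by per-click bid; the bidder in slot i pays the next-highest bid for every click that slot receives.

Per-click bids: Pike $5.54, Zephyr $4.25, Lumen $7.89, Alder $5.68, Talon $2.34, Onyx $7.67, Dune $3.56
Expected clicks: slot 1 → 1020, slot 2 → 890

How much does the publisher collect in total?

Total revenue: $12878.60

Ranked by bid: $7.89 (Lumen) > $7.67 (Onyx) > $5.68 (Alder) > …
Slot 1: Lumen pays $7.67 × 1020 = $7823.40
Slot 2: Onyx pays $5.68 × 890 = $5055.20
Total = $12878.60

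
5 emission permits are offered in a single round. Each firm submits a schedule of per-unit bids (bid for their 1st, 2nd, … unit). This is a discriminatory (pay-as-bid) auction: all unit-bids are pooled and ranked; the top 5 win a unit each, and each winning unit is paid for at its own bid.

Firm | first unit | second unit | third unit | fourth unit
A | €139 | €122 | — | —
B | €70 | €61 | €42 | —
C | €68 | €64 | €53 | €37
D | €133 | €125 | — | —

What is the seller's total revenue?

Total revenue: €589

Merging the schedules and taking the best 5: 139 (A-1), 133 (D-1), 125 (D-2), 122 (A-2), 70 (B-1)
Next rejected bid: €68 (not a price — pay-as-bid).
Each winning unit pays its own bid.
Revenue = 139 + 133 + 125 + 122 + 70 = €589.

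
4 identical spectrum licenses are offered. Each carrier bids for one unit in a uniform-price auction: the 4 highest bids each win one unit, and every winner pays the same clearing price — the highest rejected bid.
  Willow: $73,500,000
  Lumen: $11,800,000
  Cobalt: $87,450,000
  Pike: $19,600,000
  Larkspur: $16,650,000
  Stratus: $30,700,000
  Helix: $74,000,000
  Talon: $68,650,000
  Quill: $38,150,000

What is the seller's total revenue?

Bids ranked high→low: 87,450,000 (Cobalt), 74,000,000 (Helix), 73,500,000 (Willow), 68,650,000 (Talon), 38,150,000 (Quill), 30,700,000 (Stratus), …
Top 4: Cobalt, Helix, Willow, Talon.
Highest unsuccessful bid: $38,150,000 → clearing price.
Total revenue = 4 × $38,150,000 = $152,600,000.

Total revenue: $152,600,000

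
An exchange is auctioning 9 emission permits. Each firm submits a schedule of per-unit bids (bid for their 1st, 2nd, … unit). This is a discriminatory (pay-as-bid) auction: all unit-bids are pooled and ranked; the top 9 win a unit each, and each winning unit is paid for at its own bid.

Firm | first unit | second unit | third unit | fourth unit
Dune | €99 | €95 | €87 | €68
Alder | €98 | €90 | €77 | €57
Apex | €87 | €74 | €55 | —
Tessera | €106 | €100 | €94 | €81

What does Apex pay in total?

Pooled unit-bids ranked (top 9): 106 (Tessera-1), 100 (Tessera-2), 99 (Dune-1), 98 (Alder-1), 95 (Dune-2), 94 (Tessera-3), 90 (Alder-2), 87 (Dune-3), 87 (Apex-1)
Next rejected bid: €81 (not a price — pay-as-bid).
Apex's winning unit-bids: 87 = €87.

Apex pays €87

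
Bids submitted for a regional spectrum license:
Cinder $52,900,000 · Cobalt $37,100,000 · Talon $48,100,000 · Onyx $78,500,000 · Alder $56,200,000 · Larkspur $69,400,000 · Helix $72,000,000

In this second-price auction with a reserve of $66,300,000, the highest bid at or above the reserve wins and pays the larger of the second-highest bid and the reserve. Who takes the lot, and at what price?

Rule: the highest bid at or above the reserve wins and pays the larger of the second-highest bid and the reserve.
Bids ranked: 78,500,000 (Onyx) > 72,000,000 (Helix) > 69,400,000 (Larkspur) > 56,200,000 (Alder) > 52,900,000 (Cinder) > 48,100,000 (Talon) > …
Highest eligible bid: Onyx at $78,500,000.
Second-highest bid $72,000,000 exceeds the reserve $66,300,000 → payment $72,000,000.

Onyx pays $72,000,000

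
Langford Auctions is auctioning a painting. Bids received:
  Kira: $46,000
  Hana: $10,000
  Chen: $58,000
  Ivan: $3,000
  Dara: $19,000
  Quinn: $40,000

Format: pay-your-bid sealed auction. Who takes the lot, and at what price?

Chen pays $58,000

Pay-your-bid sealed auction: the highest bidder wins and pays their own bid.
Bids ranked: 58,000 (Chen) > 46,000 (Kira) > 40,000 (Quinn) > 19,000 (Dara) > 10,000 (Hana) > 3,000 (Ivan)
First-price: Chen pays what they bid, $58,000.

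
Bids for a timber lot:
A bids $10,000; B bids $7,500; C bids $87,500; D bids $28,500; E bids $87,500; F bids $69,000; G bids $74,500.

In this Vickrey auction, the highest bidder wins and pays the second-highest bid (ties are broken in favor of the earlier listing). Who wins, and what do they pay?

Sorting bids: 87,500 (C) > 87,500 (E) > 74,500 (G) > 69,000 (F) > 28,500 (D) > 10,000 (A) > …
Tie at $87,500 → C wins by tie-break.
C is highest; pays the second-highest bid, $87,500.

C pays $87,500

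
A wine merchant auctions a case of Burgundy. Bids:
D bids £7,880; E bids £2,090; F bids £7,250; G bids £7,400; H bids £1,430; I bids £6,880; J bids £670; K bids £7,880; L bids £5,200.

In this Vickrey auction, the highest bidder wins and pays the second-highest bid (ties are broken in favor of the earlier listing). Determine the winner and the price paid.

D pays £7,880

Bids in order: 7,880 (D) > 7,880 (K) > 7,400 (G) > 7,250 (F) > 6,880 (I) > 5,200 (L) > …
D and K tie at £7,880; tie-break gives it to D.
D is highest; pays the second-highest bid, £7,880.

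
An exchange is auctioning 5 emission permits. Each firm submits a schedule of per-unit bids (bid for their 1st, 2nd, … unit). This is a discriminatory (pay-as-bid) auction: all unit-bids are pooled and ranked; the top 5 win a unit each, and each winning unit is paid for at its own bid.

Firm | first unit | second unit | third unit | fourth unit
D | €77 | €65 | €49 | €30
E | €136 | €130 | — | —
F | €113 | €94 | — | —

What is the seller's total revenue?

All unit-bids, highest first — top 5: 136 (E-1), 130 (E-2), 113 (F-1), 94 (F-2), 77 (D-1)
Next rejected bid: €65 (not a price — pay-as-bid).
Each winning unit pays its own bid.
Revenue = 136 + 130 + 113 + 94 + 77 = €550.

Total revenue: €550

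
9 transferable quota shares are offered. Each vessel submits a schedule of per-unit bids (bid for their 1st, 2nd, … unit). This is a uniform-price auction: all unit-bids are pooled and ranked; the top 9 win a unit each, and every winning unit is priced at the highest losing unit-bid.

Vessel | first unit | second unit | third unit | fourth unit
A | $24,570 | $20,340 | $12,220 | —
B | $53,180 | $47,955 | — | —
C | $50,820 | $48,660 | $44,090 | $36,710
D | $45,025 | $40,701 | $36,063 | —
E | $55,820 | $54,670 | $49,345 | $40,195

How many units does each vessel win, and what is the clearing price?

B 2, C 3, D 1, E 3; clearing price $40,701

All unit-bids, highest first — top 9: 55,820 (E-1), 54,670 (E-2), 53,180 (B-1), 50,820 (C-1), 49,345 (E-3), 48,660 (C-2), 47,955 (B-2), 45,025 (D-1), 44,090 (C-3)
First bid not allocated: $40,701.
Allocation: B 2, C 3, D 1, E 3.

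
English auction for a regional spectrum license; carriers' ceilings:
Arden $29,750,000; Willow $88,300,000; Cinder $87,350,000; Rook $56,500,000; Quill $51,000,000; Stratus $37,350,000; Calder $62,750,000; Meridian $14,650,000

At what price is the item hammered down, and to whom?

Rule: the price rises until one bidder remains; the winner pays the price at which the last rival dropped out.
Sorting limits: 88,300,000 (Willow) > 87,350,000 (Cinder) > 62,750,000 (Calder) > 56,500,000 (Rook) > 51,000,000 (Quill) > 37,350,000 (Stratus) > …
Bidding ends when Cinder exits at $87,350,000; Willow takes it.

Willow wins at $87,350,000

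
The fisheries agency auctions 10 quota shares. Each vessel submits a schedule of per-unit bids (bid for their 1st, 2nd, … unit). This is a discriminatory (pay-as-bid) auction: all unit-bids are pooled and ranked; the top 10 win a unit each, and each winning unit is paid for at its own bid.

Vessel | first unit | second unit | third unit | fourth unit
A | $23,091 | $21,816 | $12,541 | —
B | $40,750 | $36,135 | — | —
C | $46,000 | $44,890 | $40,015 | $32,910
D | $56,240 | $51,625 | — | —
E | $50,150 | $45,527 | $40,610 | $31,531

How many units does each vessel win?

B 2, C 3, D 2, E 3

All unit-bids, highest first — top 10: 56,240 (D-1), 51,625 (D-2), 50,150 (E-1), 46,000 (C-1), 45,527 (E-2), 44,890 (C-2), 40,750 (B-1), 40,610 (E-3), 40,015 (C-3), 36,135 (B-2)
Next rejected bid: $32,910 (not a price — pay-as-bid).
Allocation: B 2, C 3, D 2, E 3.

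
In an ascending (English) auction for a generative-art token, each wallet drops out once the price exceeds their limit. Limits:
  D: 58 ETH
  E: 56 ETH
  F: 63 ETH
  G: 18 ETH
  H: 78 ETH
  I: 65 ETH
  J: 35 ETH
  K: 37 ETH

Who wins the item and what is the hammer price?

H wins at 65 ETH

Limits in order: 78 (H) > 65 (I) > 63 (F) > 58 (D) > 56 (E) > 37 (K) > …
Bidding ends when I exits at 65 ETH; H takes it.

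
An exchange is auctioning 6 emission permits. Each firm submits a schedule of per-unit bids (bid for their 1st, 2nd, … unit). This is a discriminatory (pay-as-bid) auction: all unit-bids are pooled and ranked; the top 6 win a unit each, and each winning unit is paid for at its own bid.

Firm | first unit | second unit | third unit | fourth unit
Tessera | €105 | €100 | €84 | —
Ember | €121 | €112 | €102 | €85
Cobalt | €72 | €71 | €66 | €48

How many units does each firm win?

Ember 4, Tessera 2

All unit-bids, highest first — top 6: 121 (Ember-1), 112 (Ember-2), 105 (Tessera-1), 102 (Ember-3), 100 (Tessera-2), 85 (Ember-4)
Next rejected bid: €84 (not a price — pay-as-bid).
Allocation: Ember 4, Tessera 2.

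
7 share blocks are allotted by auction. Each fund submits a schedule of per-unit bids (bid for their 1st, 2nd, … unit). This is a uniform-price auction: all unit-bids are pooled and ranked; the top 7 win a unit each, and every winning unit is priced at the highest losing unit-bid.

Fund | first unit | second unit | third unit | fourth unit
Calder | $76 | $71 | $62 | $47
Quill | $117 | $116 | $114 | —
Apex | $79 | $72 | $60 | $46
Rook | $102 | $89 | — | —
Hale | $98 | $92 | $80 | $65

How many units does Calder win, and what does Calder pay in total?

Calder: 0 units, pays $0

All unit-bids, highest first — top 7: 117 (Quill-1), 116 (Quill-2), 114 (Quill-3), 102 (Rook-1), 98 (Hale-1), 92 (Hale-2), 89 (Rook-2)
The (k+1)-th unit-bid is $80.
Calder wins 0 unit(s) at $80 each.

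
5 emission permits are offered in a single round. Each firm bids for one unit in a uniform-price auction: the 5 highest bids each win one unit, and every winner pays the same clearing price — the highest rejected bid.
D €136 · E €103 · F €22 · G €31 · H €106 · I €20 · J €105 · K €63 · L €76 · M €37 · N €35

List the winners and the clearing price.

Bids ranked high→low: 136 (D), 106 (H), 105 (J), 103 (E), 76 (L), 63 (K), 37 (M), …
The 5 highest are D, H, J, E, L.
Clearing price = highest rejected bid = €63.

D, H, J, E, L; each pays €63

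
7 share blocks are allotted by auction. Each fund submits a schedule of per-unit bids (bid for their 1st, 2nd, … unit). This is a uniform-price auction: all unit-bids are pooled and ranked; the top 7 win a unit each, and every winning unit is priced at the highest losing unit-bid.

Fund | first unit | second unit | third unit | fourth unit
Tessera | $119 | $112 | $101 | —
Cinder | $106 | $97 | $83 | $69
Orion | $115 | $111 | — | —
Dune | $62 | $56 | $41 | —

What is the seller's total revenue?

All unit-bids, highest first — top 7: 119 (Tessera-1), 115 (Orion-1), 112 (Tessera-2), 111 (Orion-2), 106 (Cinder-1), 101 (Tessera-3), 97 (Cinder-2)
The (k+1)-th unit-bid is $83.
Allocation: Cinder 2, Orion 2, Tessera 3. Every unit priced at $83.
Revenue = 7 × 83 = $581.

Total revenue: $581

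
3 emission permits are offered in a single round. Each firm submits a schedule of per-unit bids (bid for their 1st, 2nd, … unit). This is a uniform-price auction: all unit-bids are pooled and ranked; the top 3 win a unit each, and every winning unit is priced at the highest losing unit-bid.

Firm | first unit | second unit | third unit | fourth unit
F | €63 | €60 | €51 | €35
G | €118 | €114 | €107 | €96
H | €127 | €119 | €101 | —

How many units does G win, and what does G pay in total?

Merging the schedules and taking the best 3: 127 (H-1), 119 (H-2), 118 (G-1)
The (k+1)-th unit-bid is €114.
G wins 1 unit(s) at €114 each.

G: 1 unit, pays €114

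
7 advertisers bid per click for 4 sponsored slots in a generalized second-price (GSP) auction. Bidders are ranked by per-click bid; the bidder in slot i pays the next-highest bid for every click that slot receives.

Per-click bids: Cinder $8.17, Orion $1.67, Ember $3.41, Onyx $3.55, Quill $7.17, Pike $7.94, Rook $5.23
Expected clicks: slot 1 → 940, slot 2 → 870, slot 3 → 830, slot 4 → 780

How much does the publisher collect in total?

Sorting advertisers: $8.17 (Cinder) > $7.94 (Pike) > $7.17 (Quill) > $5.23 (Rook) > $3.55 (Onyx) > …
Slot 1: Cinder pays $7.94 × 940 = $7463.60
Slot 2: Pike pays $7.17 × 870 = $6237.90
Slot 3: Quill pays $5.23 × 830 = $4340.90
Slot 4: Rook pays $3.55 × 780 = $2769.00
Total = $20811.40

Total revenue: $20811.40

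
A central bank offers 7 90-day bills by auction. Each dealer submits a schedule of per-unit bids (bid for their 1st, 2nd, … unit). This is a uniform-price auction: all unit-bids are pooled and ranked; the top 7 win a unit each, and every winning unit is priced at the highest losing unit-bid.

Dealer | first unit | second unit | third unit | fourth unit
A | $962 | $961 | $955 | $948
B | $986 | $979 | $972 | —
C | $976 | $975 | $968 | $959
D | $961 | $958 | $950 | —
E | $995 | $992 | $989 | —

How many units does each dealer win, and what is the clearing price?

Pooled unit-bids ranked (top 7): 995 (E-1), 992 (E-2), 989 (E-3), 986 (B-1), 979 (B-2), 976 (C-1), 975 (C-2)
The (k+1)-th unit-bid is $972.
Allocation: B 2, C 2, E 3.

B 2, C 2, E 3; clearing price $972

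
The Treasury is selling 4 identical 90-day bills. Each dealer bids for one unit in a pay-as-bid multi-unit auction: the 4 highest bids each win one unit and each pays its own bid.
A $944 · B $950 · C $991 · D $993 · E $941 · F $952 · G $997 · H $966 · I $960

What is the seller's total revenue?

Bids ranked high→low: 997 (G), 993 (D), 991 (C), 966 (H), 960 (I), 952 (F), …
Winners (4 units): G, D, C, H.
Total revenue = 997 + 993 + 991 + 966 = $3,947.

Total revenue: $3,947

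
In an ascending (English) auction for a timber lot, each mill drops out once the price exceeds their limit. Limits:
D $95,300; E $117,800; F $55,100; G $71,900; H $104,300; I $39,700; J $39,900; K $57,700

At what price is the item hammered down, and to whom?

E wins at $104,300

Limits in order: 117,800 (E) > 104,300 (H) > 95,300 (D) > 71,900 (G) > 57,700 (K) > 55,100 (F) > …
Bidding ends when H exits at $104,300; E takes it.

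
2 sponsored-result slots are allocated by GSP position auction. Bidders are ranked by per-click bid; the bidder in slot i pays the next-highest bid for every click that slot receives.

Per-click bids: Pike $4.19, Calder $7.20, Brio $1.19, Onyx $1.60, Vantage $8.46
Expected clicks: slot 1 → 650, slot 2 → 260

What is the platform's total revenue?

Total revenue: $5769.40

Per-click bids in order: $8.46 (Vantage) > $7.20 (Calder) > $4.19 (Pike) > …
Slot 1: Vantage pays $7.20 × 650 = $4680.00
Slot 2: Calder pays $4.19 × 260 = $1089.40
Total = $5769.40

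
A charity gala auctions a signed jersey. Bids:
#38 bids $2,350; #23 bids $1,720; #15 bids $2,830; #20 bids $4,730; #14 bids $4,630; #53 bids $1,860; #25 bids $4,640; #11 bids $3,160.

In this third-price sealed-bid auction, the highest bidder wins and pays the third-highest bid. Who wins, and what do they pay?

Third-price sealed-bid auction: the highest bidder wins and pays the third-highest bid.
Bids in order: 4,730 (#20) > 4,640 (#25) > 4,630 (#14) > 3,160 (#11) > 2,830 (#15) > 2,350 (#38) > …
#20 wins; payment is bid #3 in the ranking = $4,630.

#20 pays $4,630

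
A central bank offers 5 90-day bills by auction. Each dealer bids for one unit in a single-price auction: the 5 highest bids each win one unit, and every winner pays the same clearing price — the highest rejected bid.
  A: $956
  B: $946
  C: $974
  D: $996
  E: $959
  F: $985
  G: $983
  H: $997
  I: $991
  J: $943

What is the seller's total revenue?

Total revenue: $4,870

Ordering the bids: 997 (H), 996 (D), 991 (I), 985 (F), 983 (G), 974 (C), 959 (E), …
The 5 highest are H, D, I, F, G.
First losing bid is C's $974, which sets the uniform price.
Total revenue = 5 × $974 = $4,870.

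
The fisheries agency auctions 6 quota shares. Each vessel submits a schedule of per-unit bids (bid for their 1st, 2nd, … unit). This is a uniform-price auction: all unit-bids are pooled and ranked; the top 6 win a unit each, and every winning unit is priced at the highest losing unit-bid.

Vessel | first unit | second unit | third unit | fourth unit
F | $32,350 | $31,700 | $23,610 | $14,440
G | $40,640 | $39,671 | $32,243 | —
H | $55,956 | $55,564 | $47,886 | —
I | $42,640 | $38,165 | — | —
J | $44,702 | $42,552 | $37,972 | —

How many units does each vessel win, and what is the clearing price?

Pooled unit-bids ranked (top 6): 55,956 (H-1), 55,564 (H-2), 47,886 (H-3), 44,702 (J-1), 42,640 (I-1), 42,552 (J-2)
Highest rejected unit-bid = $40,640.
Allocation: H 3, I 1, J 2.

H 3, I 1, J 2; clearing price $40,640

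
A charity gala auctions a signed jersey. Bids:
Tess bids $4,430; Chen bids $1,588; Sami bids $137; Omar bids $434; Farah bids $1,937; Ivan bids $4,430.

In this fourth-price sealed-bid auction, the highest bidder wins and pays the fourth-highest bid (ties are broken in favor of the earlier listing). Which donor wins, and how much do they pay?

Tess pays $1,588

Sorting bids: 4,430 (Tess) > 4,430 (Ivan) > 1,937 (Farah) > 1,588 (Chen) > 434 (Omar) > 137 (Sami)
Tie at $4,430 → Tess wins by tie-break.
Tess wins; payment is bid #4 in the ranking = $1,588.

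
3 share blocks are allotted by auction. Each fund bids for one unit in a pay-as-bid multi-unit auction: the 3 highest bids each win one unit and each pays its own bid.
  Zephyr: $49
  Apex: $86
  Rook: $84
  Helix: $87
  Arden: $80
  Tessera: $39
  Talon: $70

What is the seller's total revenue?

Total revenue: $257

Bids ranked high→low: 87 (Helix), 86 (Apex), 84 (Rook), 80 (Arden), 70 (Talon), …
Winners (3 units): Helix, Apex, Rook.
Total revenue = 87 + 86 + 84 = $257.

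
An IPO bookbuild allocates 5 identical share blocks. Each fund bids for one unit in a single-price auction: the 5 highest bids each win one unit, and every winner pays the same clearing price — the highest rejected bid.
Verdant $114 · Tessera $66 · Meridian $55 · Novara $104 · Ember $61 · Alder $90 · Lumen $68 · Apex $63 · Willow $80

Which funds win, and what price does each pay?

Ordering the bids: 114 (Verdant), 104 (Novara), 90 (Alder), 80 (Willow), 68 (Lumen), 66 (Tessera), 63 (Apex), …
Top 5: Verdant, Novara, Alder, Willow, Lumen.
Clearing price = highest rejected bid = $66.

Verdant, Novara, Alder, Willow, Lumen; each pays $66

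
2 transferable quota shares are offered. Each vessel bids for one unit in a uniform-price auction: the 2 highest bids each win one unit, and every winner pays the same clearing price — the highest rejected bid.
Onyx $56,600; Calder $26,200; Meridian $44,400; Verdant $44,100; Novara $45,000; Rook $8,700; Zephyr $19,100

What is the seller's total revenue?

Total revenue: $88,800

Ordering the bids: 56,600 (Onyx), 45,000 (Novara), 44,400 (Meridian), 44,100 (Verdant), …
Top 2: Onyx, Novara.
Highest unsuccessful bid: $44,400 → clearing price.
Total revenue = 2 × $44,400 = $88,800.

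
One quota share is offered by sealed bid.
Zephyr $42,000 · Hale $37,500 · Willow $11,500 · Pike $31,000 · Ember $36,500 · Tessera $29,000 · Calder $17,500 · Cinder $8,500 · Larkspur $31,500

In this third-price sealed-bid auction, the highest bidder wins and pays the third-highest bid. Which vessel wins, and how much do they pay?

Third-price sealed-bid auction: the highest bidder wins and pays the third-highest bid.
Sorting bids: 42,000 (Zephyr) > 37,500 (Hale) > 36,500 (Ember) > 31,500 (Larkspur) > 31,000 (Pike) > 29,000 (Tessera) > …
Zephyr wins; payment is bid #3 in the ranking = $36,500.

Zephyr pays $36,500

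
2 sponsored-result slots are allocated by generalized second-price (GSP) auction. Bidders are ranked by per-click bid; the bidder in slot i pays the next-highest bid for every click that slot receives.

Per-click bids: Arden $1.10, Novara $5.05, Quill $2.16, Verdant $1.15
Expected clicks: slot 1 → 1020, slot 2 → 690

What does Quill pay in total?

Quill pays $793.50

Ranked by bid: $5.05 (Novara) > $2.16 (Quill) > $1.15 (Verdant) > …
Quill holds slot 2 → pays next bid $1.15 × 690 clicks = $793.50.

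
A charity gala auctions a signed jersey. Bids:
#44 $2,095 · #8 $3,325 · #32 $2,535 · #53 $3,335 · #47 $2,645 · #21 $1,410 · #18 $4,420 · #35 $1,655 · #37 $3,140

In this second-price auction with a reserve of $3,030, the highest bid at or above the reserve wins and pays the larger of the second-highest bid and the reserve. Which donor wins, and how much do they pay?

#18 pays $3,335

Sorting bids: 4,420 (#18) > 3,335 (#53) > 3,325 (#8) > 3,140 (#37) > 2,645 (#47) > 2,535 (#32) > …
#18 has the top bid at or above the reserve ($4,420).
max(second-highest $3,335, reserve $3,030) = $3,335; the reserve does not bind.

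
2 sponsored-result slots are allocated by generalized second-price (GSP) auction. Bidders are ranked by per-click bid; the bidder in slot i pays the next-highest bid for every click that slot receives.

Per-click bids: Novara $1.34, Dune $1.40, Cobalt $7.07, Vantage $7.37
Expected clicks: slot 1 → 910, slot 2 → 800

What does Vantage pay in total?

Vantage pays $6433.70

Ranked by bid: $7.37 (Vantage) > $7.07 (Cobalt) > $1.40 (Dune) > …
Vantage holds slot 1 → pays next bid $7.07 × 910 clicks = $6433.70.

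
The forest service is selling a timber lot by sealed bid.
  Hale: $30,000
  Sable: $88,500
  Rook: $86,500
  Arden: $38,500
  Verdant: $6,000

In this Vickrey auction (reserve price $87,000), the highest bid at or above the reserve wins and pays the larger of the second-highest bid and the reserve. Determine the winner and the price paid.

Sable pays $87,000

Sorting bids: 88,500 (Sable) > 86,500 (Rook) > 38,500 (Arden) > 30,000 (Hale) > 6,000 (Verdant)
Sable has the top bid at or above the reserve ($88,500).
Second-highest bid $86,500 is below the reserve $87,000, so the reserve binds → payment $87,000.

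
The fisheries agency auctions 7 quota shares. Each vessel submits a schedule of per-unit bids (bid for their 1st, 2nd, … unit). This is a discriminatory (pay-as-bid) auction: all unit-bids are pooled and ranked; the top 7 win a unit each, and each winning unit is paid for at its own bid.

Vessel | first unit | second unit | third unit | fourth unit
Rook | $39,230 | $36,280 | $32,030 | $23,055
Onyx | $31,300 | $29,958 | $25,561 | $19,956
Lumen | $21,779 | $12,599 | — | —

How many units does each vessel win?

Onyx 3, Rook 4

Pooled unit-bids ranked (top 7): 39,230 (Rook-1), 36,280 (Rook-2), 32,030 (Rook-3), 31,300 (Onyx-1), 29,958 (Onyx-2), 25,561 (Onyx-3), 23,055 (Rook-4)
Next rejected bid: $21,779 (not a price — pay-as-bid).
Allocation: Onyx 3, Rook 4.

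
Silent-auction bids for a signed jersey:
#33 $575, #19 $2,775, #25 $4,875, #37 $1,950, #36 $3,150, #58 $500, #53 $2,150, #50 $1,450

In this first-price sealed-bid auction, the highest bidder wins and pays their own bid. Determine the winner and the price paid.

Sorting bids: 4,875 (#25) > 3,150 (#36) > 2,775 (#19) > 2,150 (#53) > 1,950 (#37) > 1,450 (#50) > …
#25 is highest → pays own bid, $4,875.

#25 pays $4,875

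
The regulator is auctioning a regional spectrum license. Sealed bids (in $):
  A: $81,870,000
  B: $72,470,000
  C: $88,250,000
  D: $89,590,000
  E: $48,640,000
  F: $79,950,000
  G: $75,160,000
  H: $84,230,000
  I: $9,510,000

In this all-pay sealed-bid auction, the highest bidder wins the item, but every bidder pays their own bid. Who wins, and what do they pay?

Bids ranked: 89,590,000 (D) > 88,250,000 (C) > 84,230,000 (H) > 81,870,000 (A) > 79,950,000 (F) > 75,160,000 (G) > …
D wins with the top bid; all bids are sunk regardless.

D pays $89,590,000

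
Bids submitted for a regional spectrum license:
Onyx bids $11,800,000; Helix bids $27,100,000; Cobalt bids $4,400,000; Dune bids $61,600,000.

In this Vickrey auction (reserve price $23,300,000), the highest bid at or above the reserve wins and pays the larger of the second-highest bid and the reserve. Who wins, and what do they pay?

Dune pays $27,100,000

Sorting bids: 61,600,000 (Dune) > 27,100,000 (Helix) > 11,800,000 (Onyx) > 4,400,000 (Cobalt)
Highest eligible bid: Dune at $61,600,000.
max(second-highest $27,100,000, reserve $23,300,000) = $27,100,000; the reserve does not bind.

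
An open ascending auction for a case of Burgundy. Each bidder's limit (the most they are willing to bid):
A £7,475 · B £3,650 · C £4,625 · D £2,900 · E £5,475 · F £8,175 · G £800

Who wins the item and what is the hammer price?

Open ascending-bid auction: the price rises until one bidder remains; the winner pays the price at which the last rival dropped out.
Limits ranked: 8,175 (F) > 7,475 (A) > 5,475 (E) > 4,625 (C) > 3,650 (B) > 2,900 (D) > …
Once the price passes £7,475, only F is left; the hammer falls at A's limit of £7,475.

F wins at £7,475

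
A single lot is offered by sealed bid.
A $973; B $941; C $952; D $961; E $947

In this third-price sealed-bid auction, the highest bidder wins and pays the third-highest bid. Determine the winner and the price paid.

Bids in order: 973 (A) > 961 (D) > 952 (C) > 947 (E) > 941 (B)
A wins; payment is bid #3 in the ranking = $952.

A pays $952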